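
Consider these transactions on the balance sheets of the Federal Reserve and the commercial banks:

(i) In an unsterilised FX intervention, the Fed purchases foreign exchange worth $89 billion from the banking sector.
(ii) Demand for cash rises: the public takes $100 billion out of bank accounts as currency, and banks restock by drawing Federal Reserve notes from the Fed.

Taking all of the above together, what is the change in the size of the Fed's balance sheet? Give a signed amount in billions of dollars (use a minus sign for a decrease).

Fed balance sheet:
  Assets:      Foreign assets +$89B
  Liabilities: Bank reserves −$11B, Currency in circulation +$100B
Change in total Fed assets = +$89 billion.

+$89 billion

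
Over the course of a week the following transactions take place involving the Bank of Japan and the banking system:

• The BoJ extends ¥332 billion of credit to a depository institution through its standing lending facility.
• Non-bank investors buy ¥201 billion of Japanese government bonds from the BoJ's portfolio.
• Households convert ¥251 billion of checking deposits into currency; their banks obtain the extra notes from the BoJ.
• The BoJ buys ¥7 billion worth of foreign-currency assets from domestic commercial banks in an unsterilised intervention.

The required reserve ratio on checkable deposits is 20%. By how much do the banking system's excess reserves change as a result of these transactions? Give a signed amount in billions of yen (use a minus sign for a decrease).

Discount-window loan ¥332 billion: reserves +¥332B, deposits 0.
Asset sale (to non-banks) ¥201 billion: reserves −¥201B, deposits −¥201B.
Currency withdrawal ¥251 billion: reserves −¥251B, deposits −¥251B.
FX purchase ¥7 billion: reserves +¥7B, deposits 0.
Totals: Δreserves = −¥113B, Δdeposits = −¥452B.
Δrequired reserves = 20% × −¥452B = −¥90.4B.
Δexcess reserves = Δreserves − Δrequired = −¥113B − (−¥90.4B) = -¥22.6 billion.

-¥22.6 billion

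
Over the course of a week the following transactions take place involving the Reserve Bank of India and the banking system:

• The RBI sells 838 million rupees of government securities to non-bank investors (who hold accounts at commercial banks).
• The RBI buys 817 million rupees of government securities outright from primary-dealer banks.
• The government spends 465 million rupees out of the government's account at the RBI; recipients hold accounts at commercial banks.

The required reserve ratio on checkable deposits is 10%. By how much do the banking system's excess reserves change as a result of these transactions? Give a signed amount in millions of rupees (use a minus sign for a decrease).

Asset sale (to non-banks) 838 million rupees: reserves −838M, deposits −838M.
OMO purchase (from banks) 817 million rupees: reserves +817M, deposits 0.
Government spending 465 million rupees: reserves +465M, deposits +465M.
Totals: Δreserves = +444M, Δdeposits = −373M.
Δrequired reserves = 10% × −373M = −37.3M.
Δexcess reserves = Δreserves − Δrequired = +444M − (−37.3M) = +481.3 million.

+481.3 million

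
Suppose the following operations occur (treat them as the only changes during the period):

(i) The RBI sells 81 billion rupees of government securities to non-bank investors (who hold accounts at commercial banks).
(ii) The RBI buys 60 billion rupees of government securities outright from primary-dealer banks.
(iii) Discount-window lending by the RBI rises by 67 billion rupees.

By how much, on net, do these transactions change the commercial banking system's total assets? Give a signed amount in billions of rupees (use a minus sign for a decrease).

Asset sale (to non-banks) 81 billion rupees: bank balance sheets shrink → −81B.
OMO purchase (from banks) 60 billion rupees: just an asset swap on bank balance sheets → 0.
Discount-window loan 67 billion rupees: bank balance sheets expand → +67B.
Net: −81 + 0 + 67 = -14 billion.

-14 billion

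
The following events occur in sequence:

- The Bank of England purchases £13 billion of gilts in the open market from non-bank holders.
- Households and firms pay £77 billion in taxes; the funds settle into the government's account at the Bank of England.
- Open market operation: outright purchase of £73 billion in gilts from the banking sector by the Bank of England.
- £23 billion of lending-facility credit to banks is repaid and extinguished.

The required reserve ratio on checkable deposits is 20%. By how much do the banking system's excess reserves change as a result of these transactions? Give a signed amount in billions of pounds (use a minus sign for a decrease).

Asset purchase (from non-banks) £13 billion: reserves +£13B, deposits +£13B.
Government account inflow £77 billion: reserves −£77B, deposits −£77B.
OMO purchase (from banks) £73 billion: reserves +£73B, deposits 0.
Discount-window repayment £23 billion: reserves −£23B, deposits 0.
Totals: Δreserves = −£14B, Δdeposits = −£64B.
Δrequired reserves = 20% × −£64B = −£12.8B.
Δexcess reserves = Δreserves − Δrequired = −£14B − (−£12.8B) = -£1.2 billion.

-£1.2 billion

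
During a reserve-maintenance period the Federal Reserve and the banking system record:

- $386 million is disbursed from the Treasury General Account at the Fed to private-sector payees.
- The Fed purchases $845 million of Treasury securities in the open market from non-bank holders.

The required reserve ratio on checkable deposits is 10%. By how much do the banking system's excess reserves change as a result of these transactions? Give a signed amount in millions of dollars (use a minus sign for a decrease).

Government spending $386 million: reserves +$386M, deposits +$386M.
Asset purchase (from non-banks) $845 million: reserves +$845M, deposits +$845M.
Totals: Δreserves = +$1231M, Δdeposits = +$1231M.
Δrequired reserves = 10% × +$1231M = +$123.1M.
Δexcess reserves = Δreserves − Δrequired = +$1231M − (+$123.1M) = +$1107.9 million.

+$1107.9 million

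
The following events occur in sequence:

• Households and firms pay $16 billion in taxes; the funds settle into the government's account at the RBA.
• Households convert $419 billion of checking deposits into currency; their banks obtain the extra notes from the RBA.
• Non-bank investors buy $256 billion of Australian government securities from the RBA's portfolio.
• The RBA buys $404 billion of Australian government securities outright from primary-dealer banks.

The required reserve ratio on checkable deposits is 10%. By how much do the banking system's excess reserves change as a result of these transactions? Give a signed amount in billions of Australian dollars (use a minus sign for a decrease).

-$217.9 billion

Government account inflow $16 billion: reserves −$16B, deposits −$16B.
Currency withdrawal $419 billion: reserves −$419B, deposits −$419B.
Asset sale (to non-banks) $256 billion: reserves −$256B, deposits −$256B.
OMO purchase (from banks) $404 billion: reserves +$404B, deposits 0.
Totals: Δreserves = −$287B, Δdeposits = −$691B.
Δrequired reserves = 10% × −$691B = −$69.1B.
Δexcess reserves = Δreserves − Δrequired = −$287B − (−$69.1B) = -$217.9 billion.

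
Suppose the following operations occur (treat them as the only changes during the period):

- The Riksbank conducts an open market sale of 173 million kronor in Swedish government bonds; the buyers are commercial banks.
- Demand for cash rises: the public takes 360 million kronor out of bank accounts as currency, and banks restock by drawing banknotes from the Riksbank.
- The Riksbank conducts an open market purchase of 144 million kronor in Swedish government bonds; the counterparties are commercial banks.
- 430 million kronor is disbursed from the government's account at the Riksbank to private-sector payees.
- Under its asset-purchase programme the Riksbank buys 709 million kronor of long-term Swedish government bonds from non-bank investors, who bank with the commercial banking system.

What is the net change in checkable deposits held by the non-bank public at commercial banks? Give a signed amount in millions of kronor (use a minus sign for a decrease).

Riksbank balance sheet:
  Assets:      Securities +680M
  Liabilities: Bank reserves +750M, Currency in circulation +360M, Government deposits −430M
Commercial banking system:
  Assets:      Reserves at CB +750M, Securities +29M
  Liabilities: Checkable deposits +779M
So the change in checkable deposits held by the non-bank public at commercial banks is +779 million.

+779 million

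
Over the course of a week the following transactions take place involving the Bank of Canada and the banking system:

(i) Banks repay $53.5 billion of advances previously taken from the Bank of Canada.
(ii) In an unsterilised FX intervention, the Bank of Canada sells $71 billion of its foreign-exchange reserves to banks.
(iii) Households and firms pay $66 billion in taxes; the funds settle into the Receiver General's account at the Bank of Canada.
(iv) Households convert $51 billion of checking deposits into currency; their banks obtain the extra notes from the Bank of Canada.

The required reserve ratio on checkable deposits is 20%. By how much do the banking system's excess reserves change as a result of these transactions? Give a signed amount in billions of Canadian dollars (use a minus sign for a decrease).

Discount-window repayment $53.5 billion: reserves −$53.5B, deposits 0.
FX sale $71 billion: reserves −$71B, deposits 0.
Government account inflow $66 billion: reserves −$66B, deposits −$66B.
Currency withdrawal $51 billion: reserves −$51B, deposits −$51B.
Totals: Δreserves = −$241.5B, Δdeposits = −$117B.
Δrequired reserves = 20% × −$117B = −$23.4B.
Δexcess reserves = Δreserves − Δrequired = −$241.5B − (−$23.4B) = -$218.1 billion.

-$218.1 billion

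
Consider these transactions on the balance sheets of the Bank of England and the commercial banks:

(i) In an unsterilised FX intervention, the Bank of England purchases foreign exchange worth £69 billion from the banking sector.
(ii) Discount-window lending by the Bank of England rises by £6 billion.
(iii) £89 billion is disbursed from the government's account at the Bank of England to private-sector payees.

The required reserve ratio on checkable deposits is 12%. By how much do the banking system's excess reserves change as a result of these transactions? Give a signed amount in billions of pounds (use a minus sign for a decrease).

FX purchase £69 billion: reserves +£69B, deposits 0.
Discount-window loan £6 billion: reserves +£6B, deposits 0.
Government spending £89 billion: reserves +£89B, deposits +£89B.
Totals: Δreserves = +£164B, Δdeposits = +£89B.
Δrequired reserves = 12% × +£89B = +£10.68B.
Δexcess reserves = Δreserves − Δrequired = +£164B − (+£10.68B) = +£153.32 billion.

+£153.32 billion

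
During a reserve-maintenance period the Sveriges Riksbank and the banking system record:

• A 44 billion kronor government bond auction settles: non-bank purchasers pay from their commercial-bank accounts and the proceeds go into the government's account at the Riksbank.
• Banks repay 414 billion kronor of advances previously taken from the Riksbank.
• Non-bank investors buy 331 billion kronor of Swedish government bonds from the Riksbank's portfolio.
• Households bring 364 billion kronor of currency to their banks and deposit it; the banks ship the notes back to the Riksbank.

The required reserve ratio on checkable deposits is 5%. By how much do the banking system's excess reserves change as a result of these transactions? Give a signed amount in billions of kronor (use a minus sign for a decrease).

Government account inflow 44 billion kronor: reserves −44B, deposits −44B.
Discount-window repayment 414 billion kronor: reserves −414B, deposits 0.
Asset sale (to non-banks) 331 billion kronor: reserves −331B, deposits −331B.
Currency deposit 364 billion kronor: reserves +364B, deposits +364B.
Totals: Δreserves = −425B, Δdeposits = −11B.
Δrequired reserves = 5% × −11B = −0.55B.
Δexcess reserves = Δreserves − Δrequired = −425B − (−0.55B) = -424.45 billion.

-424.45 billion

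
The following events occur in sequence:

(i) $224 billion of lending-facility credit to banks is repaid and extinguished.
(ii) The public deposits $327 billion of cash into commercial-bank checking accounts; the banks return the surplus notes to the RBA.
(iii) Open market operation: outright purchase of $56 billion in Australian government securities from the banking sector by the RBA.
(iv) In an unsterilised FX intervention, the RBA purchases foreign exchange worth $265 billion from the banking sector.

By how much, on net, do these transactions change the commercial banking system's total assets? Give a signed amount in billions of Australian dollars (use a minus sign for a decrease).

Discount-window repayment $224 billion: bank balance sheets shrink → −$224B.
Currency deposit $327 billion: bank balance sheets expand → +$327B.
OMO purchase (from banks) $56 billion: just an asset swap on bank balance sheets → 0.
FX purchase $265 billion: just an asset swap on bank balance sheets → 0.
Net: −224 + 327 + 0 + 0 = +$103 billion.

+$103 billion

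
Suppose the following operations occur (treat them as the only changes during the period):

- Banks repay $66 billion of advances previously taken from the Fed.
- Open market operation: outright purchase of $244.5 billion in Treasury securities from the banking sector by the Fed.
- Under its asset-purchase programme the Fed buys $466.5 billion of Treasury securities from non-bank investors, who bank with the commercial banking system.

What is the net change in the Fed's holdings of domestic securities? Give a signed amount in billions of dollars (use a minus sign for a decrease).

+$711 billion

Discount-window repayment $66 billion: the Fed's securities portfolio is untouched → 0.
OMO purchase (from banks) $244.5 billion: securities added to the Fed's portfolio → +$244.5B.
Asset purchase (from non-banks) $466.5 billion: securities added to the Fed's portfolio → +$466.5B.
Net: 0 + 244.5 + 466.5 = +$711 billion.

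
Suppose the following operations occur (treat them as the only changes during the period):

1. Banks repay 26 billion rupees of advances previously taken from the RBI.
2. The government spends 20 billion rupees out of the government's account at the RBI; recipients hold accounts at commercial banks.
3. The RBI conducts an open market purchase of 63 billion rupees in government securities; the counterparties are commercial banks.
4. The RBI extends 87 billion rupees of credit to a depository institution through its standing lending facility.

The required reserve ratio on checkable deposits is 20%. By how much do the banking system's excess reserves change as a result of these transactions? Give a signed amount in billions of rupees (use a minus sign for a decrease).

Discount-window repayment 26 billion rupees: reserves −26B, deposits 0.
Government spending 20 billion rupees: reserves +20B, deposits +20B.
OMO purchase (from banks) 63 billion rupees: reserves +63B, deposits 0.
Discount-window loan 87 billion rupees: reserves +87B, deposits 0.
Totals: Δreserves = +144B, Δdeposits = +20B.
Δrequired reserves = 20% × +20B = +4B.
Δexcess reserves = Δreserves − Δrequired = +144B − (+4B) = +140 billion.

+140 billion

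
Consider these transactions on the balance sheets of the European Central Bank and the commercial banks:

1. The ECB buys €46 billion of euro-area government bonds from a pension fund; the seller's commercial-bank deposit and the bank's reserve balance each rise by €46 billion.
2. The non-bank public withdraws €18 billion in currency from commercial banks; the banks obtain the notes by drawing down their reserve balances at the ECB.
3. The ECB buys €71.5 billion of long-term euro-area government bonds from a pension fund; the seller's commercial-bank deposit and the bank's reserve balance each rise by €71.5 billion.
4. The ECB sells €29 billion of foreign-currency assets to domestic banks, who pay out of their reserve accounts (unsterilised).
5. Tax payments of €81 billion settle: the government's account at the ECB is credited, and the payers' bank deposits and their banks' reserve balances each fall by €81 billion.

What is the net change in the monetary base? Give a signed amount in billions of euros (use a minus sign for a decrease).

+€7.5 billion

Asset purchase (from non-banks) €46 billion: ECB balance sheet expands → +€46B.
Currency withdrawal €18 billion: just a shift between currency and reserves — both are base money → 0.
Asset purchase (from non-banks) €71.5 billion: ECB balance sheet expands → +€71.5B.
FX sale €29 billion: ECB balance sheet contracts → −€29B.
Government account inflow €81 billion: reserves shift to a non-base liability → −€81B.
Net: 46 + 0 + 71.5 − 29 − 81 = +€7.5 billion.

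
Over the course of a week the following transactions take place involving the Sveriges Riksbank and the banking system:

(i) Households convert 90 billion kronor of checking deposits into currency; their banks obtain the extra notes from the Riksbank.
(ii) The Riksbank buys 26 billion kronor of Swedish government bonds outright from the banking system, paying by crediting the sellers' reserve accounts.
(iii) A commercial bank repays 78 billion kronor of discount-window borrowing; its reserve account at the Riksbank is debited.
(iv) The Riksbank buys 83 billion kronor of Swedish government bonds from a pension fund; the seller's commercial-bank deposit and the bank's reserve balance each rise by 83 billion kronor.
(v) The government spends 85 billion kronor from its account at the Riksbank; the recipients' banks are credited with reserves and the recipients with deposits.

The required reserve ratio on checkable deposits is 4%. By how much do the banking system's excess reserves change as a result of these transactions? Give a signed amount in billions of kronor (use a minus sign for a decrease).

Currency withdrawal 90 billion kronor: reserves −90B, deposits −90B.
OMO purchase (from banks) 26 billion kronor: reserves +26B, deposits 0.
Discount-window repayment 78 billion kronor: reserves −78B, deposits 0.
Asset purchase (from non-banks) 83 billion kronor: reserves +83B, deposits +83B.
Government spending 85 billion kronor: reserves +85B, deposits +85B.
Totals: Δreserves = +26B, Δdeposits = +78B.
Δrequired reserves = 4% × +78B = +3.12B.
Δexcess reserves = Δreserves − Δrequired = +26B − (+3.12B) = +22.88 billion.

+22.88 billion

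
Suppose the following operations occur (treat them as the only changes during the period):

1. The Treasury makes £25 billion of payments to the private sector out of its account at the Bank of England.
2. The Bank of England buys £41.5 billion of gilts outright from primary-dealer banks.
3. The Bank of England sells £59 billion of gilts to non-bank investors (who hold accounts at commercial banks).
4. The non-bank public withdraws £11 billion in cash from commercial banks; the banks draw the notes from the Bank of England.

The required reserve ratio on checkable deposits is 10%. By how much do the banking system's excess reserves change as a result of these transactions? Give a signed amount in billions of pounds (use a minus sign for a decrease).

Government spending £25 billion: reserves +£25B, deposits +£25B.
OMO purchase (from banks) £41.5 billion: reserves +£41.5B, deposits 0.
Asset sale (to non-banks) £59 billion: reserves −£59B, deposits −£59B.
Currency withdrawal £11 billion: reserves −£11B, deposits −£11B.
Totals: Δreserves = −£3.5B, Δdeposits = −£45B.
Δrequired reserves = 10% × −£45B = −£4.5B.
Δexcess reserves = Δreserves − Δrequired = −£3.5B − (−£4.5B) = +£1 billion.

+£1 billion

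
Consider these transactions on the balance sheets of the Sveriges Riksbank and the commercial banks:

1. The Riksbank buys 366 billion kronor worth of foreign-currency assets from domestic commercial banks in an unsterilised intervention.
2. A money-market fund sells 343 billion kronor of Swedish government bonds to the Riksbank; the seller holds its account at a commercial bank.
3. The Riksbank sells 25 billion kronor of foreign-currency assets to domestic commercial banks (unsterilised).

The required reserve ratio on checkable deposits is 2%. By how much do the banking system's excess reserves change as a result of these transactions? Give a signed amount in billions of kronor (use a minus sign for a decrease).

FX purchase 366 billion kronor: reserves +366B, deposits 0.
Asset purchase (from non-banks) 343 billion kronor: reserves +343B, deposits +343B.
FX sale 25 billion kronor: reserves −25B, deposits 0.
Totals: Δreserves = +684B, Δdeposits = +343B.
Δrequired reserves = 2% × +343B = +6.86B.
Δexcess reserves = Δreserves − Δrequired = +684B − (+6.86B) = +677.14 billion.

+677.14 billion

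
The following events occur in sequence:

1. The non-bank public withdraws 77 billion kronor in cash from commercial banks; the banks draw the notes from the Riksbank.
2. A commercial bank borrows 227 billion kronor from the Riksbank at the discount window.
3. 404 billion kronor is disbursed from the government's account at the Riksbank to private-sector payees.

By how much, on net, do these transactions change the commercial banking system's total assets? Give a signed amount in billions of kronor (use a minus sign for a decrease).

+554 billion

Currency withdrawal 77 billion kronor: bank balance sheets shrink → −77B.
Discount-window loan 227 billion kronor: bank balance sheets expand → +227B.
Government spending 404 billion kronor: bank balance sheets expand → +404B.
Net: −77 + 227 + 404 = +554 billion.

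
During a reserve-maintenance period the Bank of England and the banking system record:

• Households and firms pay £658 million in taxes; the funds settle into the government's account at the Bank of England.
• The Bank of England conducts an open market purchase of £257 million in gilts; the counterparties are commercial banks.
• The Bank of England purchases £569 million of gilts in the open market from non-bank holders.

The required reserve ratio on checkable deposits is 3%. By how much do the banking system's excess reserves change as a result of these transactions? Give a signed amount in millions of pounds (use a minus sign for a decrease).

+£170.67 million

Government account inflow £658 million: reserves −£658M, deposits −£658M.
OMO purchase (from banks) £257 million: reserves +£257M, deposits 0.
Asset purchase (from non-banks) £569 million: reserves +£569M, deposits +£569M.
Totals: Δreserves = +£168M, Δdeposits = −£89M.
Δrequired reserves = 3% × −£89M = −£2.67M.
Δexcess reserves = Δreserves − Δrequired = +£168M − (−£2.67M) = +£170.67 million.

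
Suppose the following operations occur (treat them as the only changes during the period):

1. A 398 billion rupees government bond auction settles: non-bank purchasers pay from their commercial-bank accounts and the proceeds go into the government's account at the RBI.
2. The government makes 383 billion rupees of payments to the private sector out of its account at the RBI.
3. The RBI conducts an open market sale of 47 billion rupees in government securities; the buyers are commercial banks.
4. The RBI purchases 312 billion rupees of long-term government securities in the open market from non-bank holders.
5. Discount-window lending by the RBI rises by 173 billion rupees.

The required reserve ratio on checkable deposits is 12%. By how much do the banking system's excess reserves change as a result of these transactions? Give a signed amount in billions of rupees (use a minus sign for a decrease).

+387.36 billion

Government account inflow 398 billion rupees: reserves −398B, deposits −398B.
Government spending 383 billion rupees: reserves +383B, deposits +383B.
OMO sale (to banks) 47 billion rupees: reserves −47B, deposits 0.
Asset purchase (from non-banks) 312 billion rupees: reserves +312B, deposits +312B.
Discount-window loan 173 billion rupees: reserves +173B, deposits 0.
Totals: Δreserves = +423B, Δdeposits = +297B.
Δrequired reserves = 12% × +297B = +35.64B.
Δexcess reserves = Δreserves − Δrequired = +423B − (+35.64B) = +387.36 billion.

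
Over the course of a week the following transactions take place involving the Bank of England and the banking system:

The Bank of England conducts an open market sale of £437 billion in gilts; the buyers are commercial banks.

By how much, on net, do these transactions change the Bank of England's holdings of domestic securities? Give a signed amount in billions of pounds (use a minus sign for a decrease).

OMO sale (to banks) £437 billion: securities removed from the Bank of England's portfolio → −£437B.

-£437 billion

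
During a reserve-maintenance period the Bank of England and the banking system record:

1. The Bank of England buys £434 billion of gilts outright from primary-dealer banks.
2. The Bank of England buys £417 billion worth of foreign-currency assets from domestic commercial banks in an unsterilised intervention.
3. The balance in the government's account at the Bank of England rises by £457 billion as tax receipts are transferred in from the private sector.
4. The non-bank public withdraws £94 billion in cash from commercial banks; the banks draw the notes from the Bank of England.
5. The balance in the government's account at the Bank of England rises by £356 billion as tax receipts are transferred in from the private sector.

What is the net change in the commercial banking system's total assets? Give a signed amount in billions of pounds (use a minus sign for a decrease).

-£907 billion

OMO purchase (from banks) £434 billion: just an asset swap on bank balance sheets → 0.
FX purchase £417 billion: just an asset swap on bank balance sheets → 0.
Government account inflow £457 billion: bank balance sheets shrink → −£457B.
Currency withdrawal £94 billion: bank balance sheets shrink → −£94B.
Government account inflow £356 billion: bank balance sheets shrink → −£356B.
Net: 0 + 0 − 457 − 94 − 356 = -£907 billion.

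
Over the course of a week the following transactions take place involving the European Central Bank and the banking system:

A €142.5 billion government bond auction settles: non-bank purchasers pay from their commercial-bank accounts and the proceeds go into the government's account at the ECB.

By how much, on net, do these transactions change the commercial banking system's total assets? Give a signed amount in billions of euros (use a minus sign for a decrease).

ECB balance sheet:
  Assets:      no change
  Liabilities: Bank reserves −€142.5B, Government deposits +€142.5B
Commercial banking system:
  Assets:      Reserves at CB −€142.5B
  Liabilities: Checkable deposits −€142.5B
Change in total bank assets = -€142.5 billion.

-€142.5 billion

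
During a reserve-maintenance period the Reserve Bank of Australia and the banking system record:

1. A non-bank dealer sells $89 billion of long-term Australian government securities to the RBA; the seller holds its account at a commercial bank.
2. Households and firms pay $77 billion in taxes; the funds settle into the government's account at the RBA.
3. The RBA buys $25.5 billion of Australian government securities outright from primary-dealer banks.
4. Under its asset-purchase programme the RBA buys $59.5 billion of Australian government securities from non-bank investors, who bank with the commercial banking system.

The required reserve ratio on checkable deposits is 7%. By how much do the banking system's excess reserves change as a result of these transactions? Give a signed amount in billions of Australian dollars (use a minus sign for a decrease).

+$91.995 billion

Asset purchase (from non-banks) $89 billion: reserves +$89B, deposits +$89B.
Government account inflow $77 billion: reserves −$77B, deposits −$77B.
OMO purchase (from banks) $25.5 billion: reserves +$25.5B, deposits 0.
Asset purchase (from non-banks) $59.5 billion: reserves +$59.5B, deposits +$59.5B.
Totals: Δreserves = +$97B, Δdeposits = +$71.5B.
Δrequired reserves = 7% × +$71.5B = +$5.005B.
Δexcess reserves = Δreserves − Δrequired = +$97B − (+$5.005B) = +$91.995 billion.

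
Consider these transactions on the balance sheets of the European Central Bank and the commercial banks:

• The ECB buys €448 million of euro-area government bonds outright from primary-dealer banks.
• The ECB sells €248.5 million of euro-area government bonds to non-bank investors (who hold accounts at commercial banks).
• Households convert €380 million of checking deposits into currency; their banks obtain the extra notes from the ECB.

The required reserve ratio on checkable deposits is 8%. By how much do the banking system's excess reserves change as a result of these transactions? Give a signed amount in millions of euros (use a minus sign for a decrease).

OMO purchase (from banks) €448 million: reserves +€448M, deposits 0.
Asset sale (to non-banks) €248.5 million: reserves −€248.5M, deposits −€248.5M.
Currency withdrawal €380 million: reserves −€380M, deposits −€380M.
Totals: Δreserves = −€180.5M, Δdeposits = −€628.5M.
Δrequired reserves = 8% × −€628.5M = −€50.28M.
Δexcess reserves = Δreserves − Δrequired = −€180.5M − (−€50.28M) = -€130.22 million.

-€130.22 million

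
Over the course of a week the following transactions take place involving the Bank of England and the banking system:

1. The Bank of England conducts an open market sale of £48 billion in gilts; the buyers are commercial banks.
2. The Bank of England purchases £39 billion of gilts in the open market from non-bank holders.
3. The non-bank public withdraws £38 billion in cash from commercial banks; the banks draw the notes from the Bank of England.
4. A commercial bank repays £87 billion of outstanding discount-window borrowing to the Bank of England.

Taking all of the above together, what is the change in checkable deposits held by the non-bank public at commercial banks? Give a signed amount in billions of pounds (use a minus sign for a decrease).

+£1 billion

Bank of England balance sheet:
  Assets:      Securities −£9B, Loans to banks −£87B
  Liabilities: Bank reserves −£134B, Currency in circulation +£38B
Commercial banking system:
  Assets:      Reserves at CB −£134B, Securities +£48B
  Liabilities: Checkable deposits +£1B, Borrowings from CB −£87B
So the change in checkable deposits held by the non-bank public at commercial banks is +£1 billion.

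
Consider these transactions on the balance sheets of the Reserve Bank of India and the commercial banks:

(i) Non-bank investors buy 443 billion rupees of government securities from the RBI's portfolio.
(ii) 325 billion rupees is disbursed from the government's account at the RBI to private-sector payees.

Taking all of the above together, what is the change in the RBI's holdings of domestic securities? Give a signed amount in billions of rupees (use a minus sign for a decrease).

-443 billion

Asset sale (to non-banks) 443 billion rupees: securities removed from the RBI's portfolio → −443B.
Government spending 325 billion rupees: the RBI's securities portfolio is untouched → 0.
Net: −443 + 0 = -443 billion.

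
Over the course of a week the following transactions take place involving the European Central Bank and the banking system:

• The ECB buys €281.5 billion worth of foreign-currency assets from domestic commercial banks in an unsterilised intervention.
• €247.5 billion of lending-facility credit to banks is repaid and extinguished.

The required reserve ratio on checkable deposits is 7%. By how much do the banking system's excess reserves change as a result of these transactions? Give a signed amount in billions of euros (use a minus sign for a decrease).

FX purchase €281.5 billion: reserves +€281.5B, deposits 0.
Discount-window repayment €247.5 billion: reserves −€247.5B, deposits 0.
Totals: Δreserves = +€34B, Δdeposits = 0.
Δrequired reserves = 7% × 0 = 0.
Δexcess reserves = Δreserves − Δrequired = +€34B − (0) = +€34 billion.

+€34 billion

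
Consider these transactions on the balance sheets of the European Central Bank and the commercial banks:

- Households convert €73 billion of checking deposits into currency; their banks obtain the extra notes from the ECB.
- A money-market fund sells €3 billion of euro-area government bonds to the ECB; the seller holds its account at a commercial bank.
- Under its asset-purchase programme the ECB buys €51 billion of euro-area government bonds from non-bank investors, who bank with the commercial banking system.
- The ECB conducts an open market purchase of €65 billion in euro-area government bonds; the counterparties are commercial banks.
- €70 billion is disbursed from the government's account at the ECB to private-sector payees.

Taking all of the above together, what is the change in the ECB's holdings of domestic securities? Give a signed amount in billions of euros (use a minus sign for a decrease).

+€119 billion

Currency withdrawal €73 billion: the ECB's securities portfolio is untouched → 0.
Asset purchase (from non-banks) €3 billion: securities added to the ECB's portfolio → +€3B.
Asset purchase (from non-banks) €51 billion: securities added to the ECB's portfolio → +€51B.
OMO purchase (from banks) €65 billion: securities added to the ECB's portfolio → +€65B.
Government spending €70 billion: the ECB's securities portfolio is untouched → 0.
Net: 0 + 3 + 51 + 65 + 0 = +€119 billion.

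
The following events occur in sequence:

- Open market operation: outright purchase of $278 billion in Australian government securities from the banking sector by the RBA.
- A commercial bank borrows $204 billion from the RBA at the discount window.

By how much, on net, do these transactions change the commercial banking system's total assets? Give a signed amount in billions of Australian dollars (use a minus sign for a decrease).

RBA balance sheet:
  Assets:      Securities +$278B, Loans to banks +$204B
  Liabilities: Bank reserves +$482B
Commercial banking system:
  Assets:      Reserves at CB +$482B, Securities −$278B
  Liabilities: Borrowings from CB +$204B
Change in total bank assets = +$204 billion.

+$204 billion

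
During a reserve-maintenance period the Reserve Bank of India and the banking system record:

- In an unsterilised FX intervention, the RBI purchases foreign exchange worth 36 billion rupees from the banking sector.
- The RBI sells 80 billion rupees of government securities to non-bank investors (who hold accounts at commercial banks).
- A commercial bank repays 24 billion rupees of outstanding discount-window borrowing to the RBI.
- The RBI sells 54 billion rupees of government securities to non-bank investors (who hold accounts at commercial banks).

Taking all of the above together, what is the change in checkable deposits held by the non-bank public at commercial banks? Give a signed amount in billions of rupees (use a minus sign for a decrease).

RBI balance sheet:
  Assets:      Securities −134B, Loans to banks −24B, Foreign assets +36B
  Liabilities: Bank reserves −122B
Commercial banking system:
  Assets:      Reserves at CB −122B, Foreign assets −36B
  Liabilities: Checkable deposits −134B, Borrowings from CB −24B
So the change in checkable deposits held by the non-bank public at commercial banks is -134 billion.

-134 billion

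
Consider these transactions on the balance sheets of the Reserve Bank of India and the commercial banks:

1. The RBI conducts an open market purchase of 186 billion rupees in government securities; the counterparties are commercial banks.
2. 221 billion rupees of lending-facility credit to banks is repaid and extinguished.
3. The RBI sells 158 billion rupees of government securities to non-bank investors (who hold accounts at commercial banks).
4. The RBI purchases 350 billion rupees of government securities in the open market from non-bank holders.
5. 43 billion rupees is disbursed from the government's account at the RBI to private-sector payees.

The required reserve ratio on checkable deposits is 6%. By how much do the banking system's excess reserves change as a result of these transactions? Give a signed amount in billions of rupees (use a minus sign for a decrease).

+185.9 billion

OMO purchase (from banks) 186 billion rupees: reserves +186B, deposits 0.
Discount-window repayment 221 billion rupees: reserves −221B, deposits 0.
Asset sale (to non-banks) 158 billion rupees: reserves −158B, deposits −158B.
Asset purchase (from non-banks) 350 billion rupees: reserves +350B, deposits +350B.
Government spending 43 billion rupees: reserves +43B, deposits +43B.
Totals: Δreserves = +200B, Δdeposits = +235B.
Δrequired reserves = 6% × +235B = +14.1B.
Δexcess reserves = Δreserves − Δrequired = +200B − (+14.1B) = +185.9 billion.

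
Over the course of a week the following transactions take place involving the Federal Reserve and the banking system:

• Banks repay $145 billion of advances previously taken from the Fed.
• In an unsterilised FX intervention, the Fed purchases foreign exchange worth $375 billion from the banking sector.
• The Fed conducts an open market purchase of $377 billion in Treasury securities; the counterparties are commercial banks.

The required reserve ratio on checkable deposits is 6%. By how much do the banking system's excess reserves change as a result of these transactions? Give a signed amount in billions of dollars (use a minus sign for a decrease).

+$607 billion

Discount-window repayment $145 billion: reserves −$145B, deposits 0.
FX purchase $375 billion: reserves +$375B, deposits 0.
OMO purchase (from banks) $377 billion: reserves +$377B, deposits 0.
Totals: Δreserves = +$607B, Δdeposits = 0.
Δrequired reserves = 6% × 0 = 0.
Δexcess reserves = Δreserves − Δrequired = +$607B − (0) = +$607 billion.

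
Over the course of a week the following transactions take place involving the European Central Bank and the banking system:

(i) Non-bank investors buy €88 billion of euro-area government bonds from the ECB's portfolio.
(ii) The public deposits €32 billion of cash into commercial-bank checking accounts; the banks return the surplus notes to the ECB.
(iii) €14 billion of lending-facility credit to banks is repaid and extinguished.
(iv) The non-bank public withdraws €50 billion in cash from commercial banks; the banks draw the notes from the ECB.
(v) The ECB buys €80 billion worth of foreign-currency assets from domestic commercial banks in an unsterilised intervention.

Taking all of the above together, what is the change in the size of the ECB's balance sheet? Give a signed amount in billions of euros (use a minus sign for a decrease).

-€22 billion

ECB balance sheet:
  Assets:      Securities −€88B, Loans to banks −€14B, Foreign assets +€80B
  Liabilities: Bank reserves −€40B, Currency in circulation +€18B
Change in total ECB assets = -€22 billion.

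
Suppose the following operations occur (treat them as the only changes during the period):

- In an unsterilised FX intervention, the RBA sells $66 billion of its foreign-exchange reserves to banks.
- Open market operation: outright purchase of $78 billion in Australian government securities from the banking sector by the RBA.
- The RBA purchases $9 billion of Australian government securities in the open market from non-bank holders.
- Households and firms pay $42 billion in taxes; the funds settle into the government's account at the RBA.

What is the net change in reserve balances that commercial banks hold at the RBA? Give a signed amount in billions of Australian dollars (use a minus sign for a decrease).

FX sale $66 billion: the buying banks pay out of their reserve balances → −$66B.
OMO purchase (from banks) $78 billion: the RBA pays by crediting reserve accounts → +$78B.
Asset purchase (from non-banks) $9 billion: the RBA pays by crediting reserve accounts → +$9B.
Government account inflow $42 billion: funds move from bank reserves into the government account → −$42B.
Net: −66 + 78 + 9 − 42 = -$21 billion.

-$21 billion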